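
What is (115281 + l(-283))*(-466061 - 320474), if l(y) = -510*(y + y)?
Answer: -317713734435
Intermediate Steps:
l(y) = -1020*y
(115281 + l(-283))*(-466061 - 320474) = (115281 - 1020*(-283))*(-466061 - 320474) = (115281 + 288660)*(-786535) = 403941*(-786535) = -317713734435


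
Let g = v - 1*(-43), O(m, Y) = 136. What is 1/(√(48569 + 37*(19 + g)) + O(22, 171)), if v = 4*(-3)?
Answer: -136/31923 + √50419/31923 ≈ 0.0027736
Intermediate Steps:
v = -12
g = 31 (g = -12 - 1*(-43) = -12 + 43 = 31)
1/(√(48569 + 37*(19 + g)) + O(22, 171)) = 1/(√(48569 + 37*(19 + 31)) + 136) = 1/(√(48569 + 37*50) + 136) = 1/(√(48569 + 1850) + 136) = 1/(√50419 + 136) = 1/(136 + √50419)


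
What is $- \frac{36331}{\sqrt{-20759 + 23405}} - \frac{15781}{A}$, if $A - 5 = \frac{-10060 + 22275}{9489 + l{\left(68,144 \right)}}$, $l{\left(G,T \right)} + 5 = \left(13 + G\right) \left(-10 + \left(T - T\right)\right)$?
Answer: $- \frac{136884394}{55585} - \frac{36331 \sqrt{6}}{126} \approx -3168.9$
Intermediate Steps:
$l{\left(G,T \right)} = -135 - 10 G$ ($l{\left(G,T \right)} = -5 + \left(13 + G\right) \left(-10 + \left(T - T\right)\right) = -5 + \left(13 + G\right) \left(-10 + 0\right) = -5 + \left(13 + G\right) \left(-10\right) = -5 - \left(130 + 10 G\right) = -135 - 10 G$)
$A = \frac{55585}{8674}$ ($A = 5 + \frac{-10060 + 22275}{9489 - 815} = 5 + \frac{12215}{9489 - 815} = 5 + \frac{12215}{8674} = \frac{55585}{8674} \approx 6.4082$)
$- \frac{36331}{\sqrt{-20759 + 23405}} - \frac{15781}{A} = - \frac{36331}{\sqrt{-20759 + 23405}} - \frac{15781}{\frac{55585}{8674}} = - \frac{36331}{\sqrt{2646}} - \frac{136884394}{55585} = - \frac{36331}{21 \sqrt{6}} - \frac{136884394}{55585} = - 36331 \frac{\sqrt{6}}{126} - \frac{136884394}{55585} = - \frac{36331 \sqrt{6}}{126} - \frac{136884394}{55585} = - \frac{136884394}{55585} - \frac{36331 \sqrt{6}}{126}$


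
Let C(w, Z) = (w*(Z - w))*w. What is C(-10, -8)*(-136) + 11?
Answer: -27189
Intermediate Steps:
C(w, Z) = w²*(Z - w)
C(-10, -8)*(-136) + 11 = ((-10)²*(-8 - 1*(-10)))*(-136) + 11 = (100*(-8 + 10))*(-136) + 11 = (100*2)*(-136) + 11 = 200*(-136) + 11 = -27200 + 11 = -27189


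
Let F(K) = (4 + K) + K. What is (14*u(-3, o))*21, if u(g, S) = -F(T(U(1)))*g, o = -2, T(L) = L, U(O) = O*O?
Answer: 5292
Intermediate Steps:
U(O) = O²
F(K) = 4 + 2*K
u(g, S) = -6*g (u(g, S) = -(4 + 2*1²)*g = -(4 + 2*1)*g = -(4 + 2)*g = -6*g)
(14*u(-3, o))*21 = (14*(-6*(-3)))*21 = (14*18)*21 = 252*21 = 5292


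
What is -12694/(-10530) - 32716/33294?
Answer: 6511213/29215485 ≈ 0.22287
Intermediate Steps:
-12694/(-10530) - 32716/33294 = -12694*(-1/10530) - 32716*1/33294 = 6347/5265 - 16358/16647 = 6511213/29215485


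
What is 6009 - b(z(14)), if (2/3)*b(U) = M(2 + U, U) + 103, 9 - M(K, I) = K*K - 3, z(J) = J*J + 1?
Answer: 65238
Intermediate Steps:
z(J) = 1 + J**2 (z(J) = J**2 + 1 = 1 + J**2)
M(K, I) = 12 - K**2 (M(K, I) = 9 - (K*K - 3) = 9 - (K**2 - 3) = 9 - (-3 + K**2) = 9 + (3 - K**2) = 12 - K**2)
b(U) = 345/2 - 3*(2 + U)**2/2 (b(U) = 3*((12 - (2 + U)**2) + 103)/2 = 3*(115 - (2 + U)**2)/2 = 345/2 - 3*(2 + U)**2/2)
6009 - b(z(14)) = 6009 - (345/2 - 3*(2 + (1 + 14**2))**2/2) = 6009 - (345/2 - 3*(2 + (1 + 196))**2/2) = 6009 - (345/2 - 3*(2 + 197)**2/2) = 6009 - (345/2 - 3/2*199**2) = 6009 - (345/2 - 3/2*39601) = 6009 - (345/2 - 118803/2) = 6009 - 1*(-59229) = 6009 + 59229 = 65238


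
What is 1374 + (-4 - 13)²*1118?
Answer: 324476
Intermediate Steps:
1374 + (-4 - 13)²*1118 = 1374 + (-17)²*1118 = 1374 + 289*1118 = 1374 + 323102 = 324476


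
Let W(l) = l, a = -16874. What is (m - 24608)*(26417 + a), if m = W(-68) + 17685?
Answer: -66715113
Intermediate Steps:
m = 17617 (m = -68 + 17685 = 17617)
(m - 24608)*(26417 + a) = (17617 - 24608)*(26417 - 16874) = -6991*9543 = -66715113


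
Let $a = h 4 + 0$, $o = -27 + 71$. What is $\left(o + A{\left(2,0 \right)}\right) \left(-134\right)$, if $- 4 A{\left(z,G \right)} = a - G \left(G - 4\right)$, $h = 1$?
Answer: $-5762$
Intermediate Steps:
$o = 44$
$a = 4$ ($a = 1 \cdot 4 + 0 = 4 + 0 = 4$)
$A{\left(z,G \right)} = -1 + \frac{G \left(-4 + G\right)}{4}$ ($A{\left(z,G \right)} = - \frac{4 - G \left(G - 4\right)}{4} = - \frac{4 - G \left(-4 + G\right)}{4} = -1 + \frac{G \left(-4 + G\right)}{4}$)
$\left(o + A{\left(2,0 \right)}\right) \left(-134\right) = \left(44 - \left(1 - \frac{0^{2}}{4}\right)\right) \left(-134\right) = \left(44 + \left(-1 + 0 + \frac{1}{4} \cdot 0\right)\right) \left(-134\right) = \left(44 + \left(-1 + 0 + 0\right)\right) \left(-134\right) = \left(44 - 1\right) \left(-134\right) = 43 \left(-134\right) = -5762$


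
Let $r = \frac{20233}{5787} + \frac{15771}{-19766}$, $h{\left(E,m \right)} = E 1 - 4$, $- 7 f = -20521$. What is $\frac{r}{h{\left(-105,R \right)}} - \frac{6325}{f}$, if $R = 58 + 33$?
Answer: $- \frac{558357199049171}{255856993141338} \approx -2.1823$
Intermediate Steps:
$f = \frac{20521}{7}$ ($f = \left(- \frac{1}{7}\right) \left(-20521\right) = \frac{20521}{7} \approx 2931.6$)
$R = 91$
$h{\left(E,m \right)} = -4 + E$ ($h{\left(E,m \right)} = E - 4 = -4 + E$)
$r = \frac{308658701}{114385842}$ ($r = 20233 \cdot \frac{1}{5787} + 15771 \left(- \frac{1}{19766}\right) = \frac{20233}{5787} - \frac{15771}{19766} = \frac{308658701}{114385842} \approx 2.6984$)
$\frac{r}{h{\left(-105,R \right)}} - \frac{6325}{f} = \frac{308658701}{114385842 \left(-4 - 105\right)} - \frac{6325}{\frac{20521}{7}} = \frac{308658701}{114385842 \left(-109\right)} - \frac{44275}{20521} = \frac{308658701}{114385842} \left(- \frac{1}{109}\right) - \frac{44275}{20521} = - \frac{308658701}{12468056778} - \frac{44275}{20521} = - \frac{558357199049171}{255856993141338}$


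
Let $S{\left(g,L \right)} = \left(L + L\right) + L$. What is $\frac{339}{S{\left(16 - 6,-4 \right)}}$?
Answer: $- \frac{113}{4} \approx -28.25$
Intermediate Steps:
$S{\left(g,L \right)} = 3 L$ ($S{\left(g,L \right)} = 2 L + L = 3 L$)
$\frac{339}{S{\left(16 - 6,-4 \right)}} = \frac{339}{3 \left(-4\right)} = \frac{339}{-12} = 339 \left(- \frac{1}{12}\right) = - \frac{113}{4}$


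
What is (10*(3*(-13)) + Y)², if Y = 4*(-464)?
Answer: 5044516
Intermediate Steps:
Y = -1856
(10*(3*(-13)) + Y)² = (10*(3*(-13)) - 1856)² = (10*(-39) - 1856)² = (-390 - 1856)² = (-2246)² = 5044516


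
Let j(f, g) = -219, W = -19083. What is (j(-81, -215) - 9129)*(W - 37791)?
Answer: 531658152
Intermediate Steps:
(j(-81, -215) - 9129)*(W - 37791) = (-219 - 9129)*(-19083 - 37791) = -9348*(-56874) = 531658152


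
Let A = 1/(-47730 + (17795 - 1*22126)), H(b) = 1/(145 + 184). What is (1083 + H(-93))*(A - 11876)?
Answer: -220296840714596/17128069 ≈ -1.2862e+7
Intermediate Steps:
H(b) = 1/329
A = -1/52061 (A = 1/(-47730 + (17795 - 22126)) = 1/(-47730 - 4331) = 1/(-52061) = -1/52061 ≈ -1.9208e-5)
(1083 + H(-93))*(A - 11876) = (1083 + 1/329)*(-1/52061 - 11876) = (356308/329)*(-618276437/52061) = -220296840714596/17128069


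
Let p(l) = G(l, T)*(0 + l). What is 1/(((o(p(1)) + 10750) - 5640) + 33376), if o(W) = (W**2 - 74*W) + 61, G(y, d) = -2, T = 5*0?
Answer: 1/38699 ≈ 2.5840e-5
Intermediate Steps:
T = 0
p(l) = -2*l (p(l) = -2*(0 + l) = -2*l)
o(W) = 61 + W**2 - 74*W
1/(((o(p(1)) + 10750) - 5640) + 33376) = 1/((((61 + (-2*1)**2 - (-148)) + 10750) - 5640) + 33376) = 1/((((61 + (-2)**2 - 74*(-2)) + 10750) - 5640) + 33376) = 1/((((61 + 4 + 148) + 10750) - 5640) + 33376) = 1/(((213 + 10750) - 5640) + 33376) = 1/((10963 - 5640) + 33376) = 1/(5323 + 33376) = 1/38699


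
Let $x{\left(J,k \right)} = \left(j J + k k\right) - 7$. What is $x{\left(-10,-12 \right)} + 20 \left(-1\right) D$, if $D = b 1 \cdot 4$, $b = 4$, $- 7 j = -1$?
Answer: $- \frac{1291}{7} \approx -184.43$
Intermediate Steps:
$j = \frac{1}{7}$ ($j = \left(- \frac{1}{7}\right) \left(-1\right) = \frac{1}{7} \approx 0.14286$)
$x{\left(J,k \right)} = -7 + k^{2} + \frac{J}{7}$ ($x{\left(J,k \right)} = \left(\frac{J}{7} + k k\right) - 7 = \left(\frac{J}{7} + k^{2}\right) - 7 = \left(k^{2} + \frac{J}{7}\right) - 7 = -7 + k^{2} + \frac{J}{7}$)
$D = 16$ ($D = 4 \cdot 1 \cdot 4 = 4 \cdot 4 = 16$)
$x{\left(-10,-12 \right)} + 20 \left(-1\right) D = \left(-7 + \left(-12\right)^{2} + \frac{1}{7} \left(-10\right)\right) + 20 \left(-1\right) 16 = \left(-7 + 144 - \frac{10}{7}\right) - 320 = \frac{949}{7} - 320 = - \frac{1291}{7}$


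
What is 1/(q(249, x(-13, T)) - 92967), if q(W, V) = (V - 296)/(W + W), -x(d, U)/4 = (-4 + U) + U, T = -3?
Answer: -249/23148911 ≈ -1.0756e-5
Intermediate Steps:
x(d, U) = 16 - 8*U (x(d, U) = -4*((-4 + U) + U) = -4*(-4 + 2*U) = 16 - 8*U)
q(W, V) = (-296 + V)/(2*W) (q(W, V) = (-296 + V)/((2*W)) = (-296 + V)*(1/(2*W)) = (-296 + V)/(2*W))
1/(q(249, x(-13, T)) - 92967) = 1/((½)*(-296 + (16 - 8*(-3)))/249 - 92967) = 1/((½)*(1/249)*(-296 + (16 + 24)) - 92967) = 1/((½)*(1/249)*(-296 + 40) - 92967) = 1/((½)*(1/249)*(-256) - 92967) = 1/(-128/249 - 92967) = 1/(-23148911/249) = -249/23148911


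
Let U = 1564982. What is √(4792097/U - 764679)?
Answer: I*√1872820342462348742/1564982 ≈ 874.46*I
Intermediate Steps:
√(4792097/U - 764679) = √(4792097/1564982 - 764679) = √(-1196704078681/1564982) = I*√1872820342462348742/1564982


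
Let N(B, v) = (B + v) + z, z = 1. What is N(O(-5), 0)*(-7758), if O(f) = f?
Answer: 31032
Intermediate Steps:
N(B, v) = 1 + B + v (N(B, v) = (B + v) + 1 = 1 + B + v)
N(O(-5), 0)*(-7758) = (1 - 5 + 0)*(-7758) = -4*(-7758) = 31032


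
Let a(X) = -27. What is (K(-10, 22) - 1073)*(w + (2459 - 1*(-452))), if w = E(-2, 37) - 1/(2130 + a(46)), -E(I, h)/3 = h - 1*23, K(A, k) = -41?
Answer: -6721325684/2103 ≈ -3.1961e+6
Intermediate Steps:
E(I, h) = 69 - 3*h (E(I, h) = -3*(h - 1*23) = -3*(h - 23) = -3*(-23 + h) = 69 - 3*h)
w = -88327/2103 (w = (69 - 3*37) - 1/(2130 - 27) = (69 - 111) - 1/2103 = -42 - 1*1/2103 = -42 - 1/2103 = -88327/2103 ≈ -42.000)
(K(-10, 22) - 1073)*(w + (2459 - 1*(-452))) = (-41 - 1073)*(-88327/2103 + (2459 - 1*(-452))) = -1114*(-88327/2103 + (2459 + 452)) = -1114*(-88327/2103 + 2911) = -1114*6033506/2103 = -6721325684/2103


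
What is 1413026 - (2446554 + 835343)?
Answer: -1868871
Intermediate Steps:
1413026 - (2446554 + 835343) = 1413026 - 1*3281897 = 1413026 - 3281897 = -1868871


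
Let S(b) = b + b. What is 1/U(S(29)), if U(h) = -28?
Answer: -1/28 ≈ -0.035714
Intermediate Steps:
S(b) = 2*b
1/U(S(29)) = 1/(-28) = -1/28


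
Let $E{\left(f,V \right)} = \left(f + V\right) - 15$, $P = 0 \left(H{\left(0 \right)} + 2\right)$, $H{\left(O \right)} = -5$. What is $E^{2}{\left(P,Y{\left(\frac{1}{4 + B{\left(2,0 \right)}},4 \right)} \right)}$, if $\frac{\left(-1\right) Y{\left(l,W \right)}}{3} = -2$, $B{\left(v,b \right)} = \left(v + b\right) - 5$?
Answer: $81$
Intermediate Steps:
$B{\left(v,b \right)} = -5 + b + v$ ($B{\left(v,b \right)} = \left(b + v\right) - 5 = -5 + b + v$)
$Y{\left(l,W \right)} = 6$ ($Y{\left(l,W \right)} = \left(-3\right) \left(-2\right) = 6$)
$P = 0$ ($P = 0 \left(-5 + 2\right) = 0 \left(-3\right) = 0$)
$E{\left(f,V \right)} = -15 + V + f$ ($E{\left(f,V \right)} = \left(V + f\right) - 15 = -15 + V + f$)
$E^{2}{\left(P,Y{\left(\frac{1}{4 + B{\left(2,0 \right)}},4 \right)} \right)} = \left(-15 + 6 + 0\right)^{2} = \left(-9\right)^{2} = 81$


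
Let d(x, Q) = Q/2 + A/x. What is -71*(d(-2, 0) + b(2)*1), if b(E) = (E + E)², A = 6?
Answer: -923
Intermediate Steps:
d(x, Q) = Q/2 + 6/x
b(E) = 4*E² (b(E) = (2*E)² = 4*E²)
-71*(d(-2, 0) + b(2)*1) = -71*(((½)*0 + 6/(-2)) + (4*2²)*1) = -71*((0 + 6*(-½)) + (4*4)*1) = -71*((0 - 3) + 16*1) = -71*(-3 + 16) = -71*13 = -923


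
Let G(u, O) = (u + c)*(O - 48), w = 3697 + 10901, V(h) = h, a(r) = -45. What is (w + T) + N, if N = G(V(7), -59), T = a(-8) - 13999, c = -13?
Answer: 1196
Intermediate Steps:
w = 14598
T = -14044 (T = -45 - 13999 = -14044)
G(u, O) = (-48 + O)*(-13 + u) (G(u, O) = (u - 13)*(O - 48) = (-13 + u)*(-48 + O) = (-48 + O)*(-13 + u))
N = 642 (N = 624 - 48*7 - 13*(-59) - 59*7 = 624 - 336 + 767 - 413 = 642)
(w + T) + N = (14598 - 14044) + 642 = 554 + 642 = 1196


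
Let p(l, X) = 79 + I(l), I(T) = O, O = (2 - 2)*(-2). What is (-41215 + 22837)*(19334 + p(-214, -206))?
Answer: -356772114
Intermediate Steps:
O = 0 (O = 0*(-2) = 0)
I(T) = 0
p(l, X) = 79 (p(l, X) = 79 + 0 = 79)
(-41215 + 22837)*(19334 + p(-214, -206)) = (-41215 + 22837)*(19334 + 79) = -18378*19413 = -356772114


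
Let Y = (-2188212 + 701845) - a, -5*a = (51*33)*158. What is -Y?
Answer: 7165921/5 ≈ 1.4332e+6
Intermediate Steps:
a = -265914/5 (a = -51*33*158/5 = -1683*158/5 = -⅕*265914 = -265914/5 ≈ -53183.)
Y = -7165921/5 (Y = (-2188212 + 701845) - 1*(-265914/5) = -1486367 + 265914/5 = -7165921/5 ≈ -1.4332e+6)
-Y = -1*(-7165921/5) = 7165921/5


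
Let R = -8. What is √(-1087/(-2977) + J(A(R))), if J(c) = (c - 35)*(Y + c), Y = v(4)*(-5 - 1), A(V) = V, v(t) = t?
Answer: 3*√1355341767/2977 ≈ 37.099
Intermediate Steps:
Y = -24 (Y = 4*(-5 - 1) = 4*(-6) = -24)
J(c) = (-35 + c)*(-24 + c) (J(c) = (c - 35)*(-24 + c) = (-35 + c)*(-24 + c))
√(-1087/(-2977) + J(A(R))) = √(-1087/(-2977) + (840 + (-8)² - 59*(-8))) = √(-1087*(-1/2977) + (840 + 64 + 472)) = √(1087/2977 + 1376) = √(4097439/2977) = 3*√1355341767/2977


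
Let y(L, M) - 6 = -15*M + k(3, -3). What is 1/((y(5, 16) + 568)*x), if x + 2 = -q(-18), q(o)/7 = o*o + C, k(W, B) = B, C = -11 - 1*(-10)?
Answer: -1/749053 ≈ -1.3350e-6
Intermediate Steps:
C = -1 (C = -11 + 10 = -1)
y(L, M) = 3 - 15*M (y(L, M) = 6 + (-15*M - 3) = 6 + (-3 - 15*M) = 3 - 15*M)
q(o) = -7 + 7*o² (q(o) = 7*(o*o - 1) = 7*(o² - 1) = 7*(-1 + o²) = -7 + 7*o²)
x = -2263 (x = -2 - (-7 + 7*(-18)²) = -2 - (-7 + 7*324) = -2 - (-7 + 2268) = -2 - 1*2261 = -2 - 2261 = -2263)
1/((y(5, 16) + 568)*x) = 1/(((3 - 15*16) + 568)*(-2263)) = -1/2263/((3 - 240) + 568) = -1/2263/(-237 + 568) = -1/2263/331 = (1/331)*(-1/2263) = -1/749053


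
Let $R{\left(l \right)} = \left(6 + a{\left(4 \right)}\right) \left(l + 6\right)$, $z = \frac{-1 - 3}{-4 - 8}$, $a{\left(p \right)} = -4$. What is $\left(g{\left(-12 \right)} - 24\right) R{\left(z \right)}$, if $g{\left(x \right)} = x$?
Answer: $-456$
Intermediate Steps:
$z = \frac{1}{3}$ ($z = - \frac{4}{-4 - 8} = - \frac{4}{-12} = \left(-4\right) \left(- \frac{1}{12}\right) = \frac{1}{3} \approx 0.33333$)
$R{\left(l \right)} = 12 + 2 l$ ($R{\left(l \right)} = \left(6 - 4\right) \left(l + 6\right) = 2 \left(6 + l\right) = 12 + 2 l$)
$\left(g{\left(-12 \right)} - 24\right) R{\left(z \right)} = \left(-12 - 24\right) \left(12 + 2 \cdot \frac{1}{3}\right) = - 36 \left(12 + \frac{2}{3}\right) = \left(-36\right) \frac{38}{3} = -456$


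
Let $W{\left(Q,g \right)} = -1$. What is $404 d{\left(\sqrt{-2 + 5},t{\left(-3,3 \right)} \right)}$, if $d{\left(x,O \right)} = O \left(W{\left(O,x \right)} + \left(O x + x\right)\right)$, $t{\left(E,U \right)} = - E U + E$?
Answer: $-2424 + 16968 \sqrt{3} \approx 26965.0$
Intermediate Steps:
$t{\left(E,U \right)} = E - E U$ ($t{\left(E,U \right)} = - E U + E = E - E U$)
$d{\left(x,O \right)} = O \left(-1 + x + O x\right)$ ($d{\left(x,O \right)} = O \left(-1 + \left(O x + x\right)\right) = O \left(-1 + \left(x + O x\right)\right) = O \left(-1 + x + O x\right)$)
$404 d{\left(\sqrt{-2 + 5},t{\left(-3,3 \right)} \right)} = 404 - 3 \left(1 - 3\right) \left(-1 + \sqrt{-2 + 5} + - 3 \left(1 - 3\right) \sqrt{-2 + 5}\right) = 404 - 3 \left(1 - 3\right) \left(-1 + \sqrt{3} + - 3 \left(1 - 3\right) \sqrt{3}\right) = 404 \left(-3\right) \left(-2\right) \left(-1 + \sqrt{3} + \left(-3\right) \left(-2\right) \sqrt{3}\right) = 404 \cdot 6 \left(-1 + \sqrt{3} + 6 \sqrt{3}\right) = 404 \cdot 6 \left(-1 + 7 \sqrt{3}\right) = 404 \left(-6 + 42 \sqrt{3}\right) = -2424 + 16968 \sqrt{3}$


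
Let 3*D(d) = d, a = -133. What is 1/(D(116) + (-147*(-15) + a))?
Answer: 3/6332 ≈ 0.00047378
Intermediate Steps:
D(d) = d/3
1/(D(116) + (-147*(-15) + a)) = 1/((⅓)*116 + (-147*(-15) - 133)) = 1/(116/3 + (2205 - 133)) = 1/(116/3 + 2072) = 1/(6332/3) = 3/6332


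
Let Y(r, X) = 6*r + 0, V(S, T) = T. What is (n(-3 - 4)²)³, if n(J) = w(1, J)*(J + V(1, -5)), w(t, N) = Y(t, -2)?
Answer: 139314069504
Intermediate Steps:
Y(r, X) = 6*r
w(t, N) = 6*t
n(J) = -30 + 6*J (n(J) = (6*1)*(J - 5) = 6*(-5 + J) = -30 + 6*J)
(n(-3 - 4)²)³ = ((-30 + 6*(-3 - 4))²)³ = ((-30 + 6*(-7))²)³ = ((-30 - 42)²)³ = ((-72)²)³ = 5184³ = 139314069504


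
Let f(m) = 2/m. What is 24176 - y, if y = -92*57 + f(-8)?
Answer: 117681/4 ≈ 29420.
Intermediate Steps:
y = -20977/4 (y = -92*57 + 2/(-8) = -5244 + 2*(-⅛) = -5244 - ¼ = -20977/4 ≈ -5244.3)
24176 - y = 24176 - 1*(-20977/4) = 24176 + 20977/4 = 117681/4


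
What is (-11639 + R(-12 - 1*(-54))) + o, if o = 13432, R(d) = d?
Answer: 1835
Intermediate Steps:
(-11639 + R(-12 - 1*(-54))) + o = (-11639 + (-12 - 1*(-54))) + 13432 = (-11639 + (-12 + 54)) + 13432 = (-11639 + 42) + 13432 = -11597 + 13432 = 1835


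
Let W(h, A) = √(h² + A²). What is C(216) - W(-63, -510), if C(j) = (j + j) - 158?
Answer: 274 - 3*√29341 ≈ -239.88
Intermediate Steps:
C(j) = -158 + 2*j (C(j) = 2*j - 158 = -158 + 2*j)
W(h, A) = √(A² + h²)
C(216) - W(-63, -510) = (-158 + 2*216) - √((-510)² + (-63)²) = (-158 + 432) - √(260100 + 3969) = 274 - √264069 = 274 - 3*√29341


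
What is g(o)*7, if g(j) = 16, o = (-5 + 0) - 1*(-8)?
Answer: 112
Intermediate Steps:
o = 3 (o = -5 + 8 = 3)
g(o)*7 = 16*7 = 112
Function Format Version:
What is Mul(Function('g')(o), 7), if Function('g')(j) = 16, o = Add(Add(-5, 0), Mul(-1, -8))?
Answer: 112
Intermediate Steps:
o = 3 (o = Add(-5, 8) = 3)
Mul(Function('g')(o), 7) = Mul(16, 7) = 112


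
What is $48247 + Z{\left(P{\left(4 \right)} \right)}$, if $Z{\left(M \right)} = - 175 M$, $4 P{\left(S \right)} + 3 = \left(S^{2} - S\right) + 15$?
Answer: $47197$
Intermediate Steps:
$P{\left(S \right)} = 3 - \frac{S}{4} + \frac{S^{2}}{4}$ ($P{\left(S \right)} = - \frac{3}{4} + \frac{\left(S^{2} - S\right) + 15}{4} = - \frac{3}{4} + \frac{15 + S^{2} - S}{4} = - \frac{3}{4} + \left(\frac{15}{4} - \frac{S}{4} + \frac{S^{2}}{4}\right) = 3 - \frac{S}{4} + \frac{S^{2}}{4}$)
$48247 + Z{\left(P{\left(4 \right)} \right)} = 48247 - 175 \left(3 - 1 + \frac{4^{2}}{4}\right) = 48247 - 175 \left(3 - 1 + \frac{1}{4} \cdot 16\right) = 48247 - 175 \left(3 - 1 + 4\right) = 48247 - 1050 = 47197$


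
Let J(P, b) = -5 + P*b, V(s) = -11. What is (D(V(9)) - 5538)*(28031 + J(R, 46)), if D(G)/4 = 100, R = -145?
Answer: -109727128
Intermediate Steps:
D(G) = 400 (D(G) = 4*100 = 400)
(D(V(9)) - 5538)*(28031 + J(R, 46)) = (400 - 5538)*(28031 + (-5 - 145*46)) = -5138*(28031 + (-5 - 6670)) = -5138*(28031 - 6675) = -5138*21356 = -109727128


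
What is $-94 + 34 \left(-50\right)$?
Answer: $-1794$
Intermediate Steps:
$-94 + 34 \left(-50\right) = -94 - 1700 = -1794$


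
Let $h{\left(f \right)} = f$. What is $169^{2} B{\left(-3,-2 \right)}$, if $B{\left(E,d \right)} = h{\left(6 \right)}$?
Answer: $171366$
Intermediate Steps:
$B{\left(E,d \right)} = 6$
$169^{2} B{\left(-3,-2 \right)} = 169^{2} \cdot 6 = 28561 \cdot 6 = 171366$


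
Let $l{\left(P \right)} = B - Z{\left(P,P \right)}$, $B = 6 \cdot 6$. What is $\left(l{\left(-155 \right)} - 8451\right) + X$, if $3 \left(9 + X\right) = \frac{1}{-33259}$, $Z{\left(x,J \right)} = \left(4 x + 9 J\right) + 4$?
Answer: $- \frac{639869902}{99777} \approx -6413.0$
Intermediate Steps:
$Z{\left(x,J \right)} = 4 + 4 x + 9 J$
$B = 36$
$l{\left(P \right)} = 32 - 13 P$ ($l{\left(P \right)} = 36 - \left(4 + 4 P + 9 P\right) = 36 - \left(4 + 13 P\right) = 32 - 13 P$)
$X = - \frac{897994}{99777}$ ($X = -9 + \frac{1}{3 \left(-33259\right)} = -9 + \frac{1}{3} \left(- \frac{1}{33259}\right) = -9 - \frac{1}{99777} = - \frac{897994}{99777} \approx -9.0$)
$\left(l{\left(-155 \right)} - 8451\right) + X = \left(\left(32 - -2015\right) - 8451\right) - \frac{897994}{99777} = \left(\left(32 + 2015\right) - 8451\right) - \frac{897994}{99777} = \left(2047 - 8451\right) - \frac{897994}{99777} = -6404 - \frac{897994}{99777} = - \frac{639869902}{99777}$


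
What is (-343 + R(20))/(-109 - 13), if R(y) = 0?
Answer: 343/122 ≈ 2.8115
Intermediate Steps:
(-343 + R(20))/(-109 - 13) = (-343 + 0)/(-109 - 13) = -343/(-122) = -343*(-1/122) = 343/122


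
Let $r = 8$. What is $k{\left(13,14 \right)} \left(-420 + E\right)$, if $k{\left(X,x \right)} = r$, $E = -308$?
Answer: $-5824$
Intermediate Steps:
$k{\left(X,x \right)} = 8$
$k{\left(13,14 \right)} \left(-420 + E\right) = 8 \left(-420 - 308\right) = 8 \left(-728\right) = -5824$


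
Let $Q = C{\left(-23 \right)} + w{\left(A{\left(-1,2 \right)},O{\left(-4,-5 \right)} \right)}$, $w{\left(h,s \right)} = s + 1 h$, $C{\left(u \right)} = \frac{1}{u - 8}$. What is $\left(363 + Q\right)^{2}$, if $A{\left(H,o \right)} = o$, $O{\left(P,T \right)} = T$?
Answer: $\frac{124523281}{961} \approx 1.2958 \cdot 10^{5}$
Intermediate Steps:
$C{\left(u \right)} = \frac{1}{-8 + u}$
$w{\left(h,s \right)} = h + s$ ($w{\left(h,s \right)} = s + h = h + s$)
$Q = - \frac{94}{31}$ ($Q = \frac{1}{-8 - 23} + \left(2 - 5\right) = \frac{1}{-31} - 3 = - \frac{1}{31} - 3 = - \frac{94}{31} \approx -3.0323$)
$\left(363 + Q\right)^{2} = \left(363 - \frac{94}{31}\right)^{2} = \left(\frac{11159}{31}\right)^{2} = \frac{124523281}{961}$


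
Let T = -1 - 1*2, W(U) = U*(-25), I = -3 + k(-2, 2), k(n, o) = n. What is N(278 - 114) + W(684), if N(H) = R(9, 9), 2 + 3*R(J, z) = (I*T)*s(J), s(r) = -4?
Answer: -51362/3 ≈ -17121.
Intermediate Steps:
I = -5 (I = -3 - 2 = -5)
W(U) = -25*U
T = -3 (T = -1 - 2 = -3)
R(J, z) = -62/3 (R(J, z) = -⅔ + (-5*(-3)*(-4))/3 = -⅔ + (15*(-4))/3 = -⅔ + (⅓)*(-60) = -⅔ - 20 = -62/3)
N(H) = -62/3
N(278 - 114) + W(684) = -62/3 - 25*684 = -62/3 - 17100 = -51362/3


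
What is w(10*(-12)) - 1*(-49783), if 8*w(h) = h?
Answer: 49768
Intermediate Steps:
w(h) = h/8
w(10*(-12)) - 1*(-49783) = (10*(-12))/8 - 1*(-49783) = (⅛)*(-120) + 49783 = -15 + 49783 = 49768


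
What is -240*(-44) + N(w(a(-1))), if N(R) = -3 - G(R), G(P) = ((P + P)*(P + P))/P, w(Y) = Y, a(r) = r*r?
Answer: 10553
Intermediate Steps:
a(r) = r²
G(P) = 4*P (G(P) = ((2*P)*(2*P))/P = (4*P²)/P = 4*P)
N(R) = -3 - 4*R
-240*(-44) + N(w(a(-1))) = -240*(-44) + (-3 - 4*(-1)²) = 10560 + (-3 - 4*1) = 10560 + (-3 - 4) = 10560 - 7 = 10553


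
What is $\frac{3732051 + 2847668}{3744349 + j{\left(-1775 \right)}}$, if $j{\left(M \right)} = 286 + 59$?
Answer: $\frac{6579719}{3744694} \approx 1.7571$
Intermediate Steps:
$j{\left(M \right)} = 345$
$\frac{3732051 + 2847668}{3744349 + j{\left(-1775 \right)}} = \frac{3732051 + 2847668}{3744349 + 345} = \frac{6579719}{3744694}$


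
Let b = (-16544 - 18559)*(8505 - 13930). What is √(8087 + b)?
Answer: √190441862 ≈ 13800.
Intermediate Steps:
b = 190433775 (b = -35103*(-5425) = 190433775)
√(8087 + b) = √(8087 + 190433775) = √190441862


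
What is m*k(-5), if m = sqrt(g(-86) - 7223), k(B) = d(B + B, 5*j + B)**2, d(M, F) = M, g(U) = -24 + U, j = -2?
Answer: 100*I*sqrt(7333) ≈ 8563.3*I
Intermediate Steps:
k(B) = 4*B**2 (k(B) = (B + B)**2 = (2*B)**2 = 4*B**2)
m = I*sqrt(7333) (m = sqrt((-24 - 86) - 7223) = sqrt(-110 - 7223) = sqrt(-7333) = I*sqrt(7333) ≈ 85.633*I)
m*k(-5) = (I*sqrt(7333))*(4*(-5)**2) = (I*sqrt(7333))*(4*25) = (I*sqrt(7333))*100 = 100*I*sqrt(7333)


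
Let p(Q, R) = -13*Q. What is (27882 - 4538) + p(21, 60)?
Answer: 23071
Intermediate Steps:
(27882 - 4538) + p(21, 60) = (27882 - 4538) - 13*21 = 23344 - 273 = 23071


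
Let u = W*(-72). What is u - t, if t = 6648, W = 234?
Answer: -23496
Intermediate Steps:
u = -16848 (u = 234*(-72) = -16848)
u - t = -16848 - 1*6648 = -16848 - 6648 = -23496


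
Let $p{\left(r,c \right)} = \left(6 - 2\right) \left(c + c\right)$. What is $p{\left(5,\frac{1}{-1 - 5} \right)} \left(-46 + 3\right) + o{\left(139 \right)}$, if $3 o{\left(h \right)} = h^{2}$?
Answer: $\frac{19493}{3} \approx 6497.7$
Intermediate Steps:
$p{\left(r,c \right)} = 8 c$ ($p{\left(r,c \right)} = 4 \cdot 2 c = 8 c$)
$o{\left(h \right)} = \frac{h^{2}}{3}$
$p{\left(5,\frac{1}{-1 - 5} \right)} \left(-46 + 3\right) + o{\left(139 \right)} = \frac{8}{-1 - 5} \left(-46 + 3\right) + \frac{139^{2}}{3} = \frac{8}{-6} \left(-43\right) + \frac{1}{3} \cdot 19321 = 8 \left(- \frac{1}{6}\right) \left(-43\right) + \frac{19321}{3} = \left(- \frac{4}{3}\right) \left(-43\right) + \frac{19321}{3} = \frac{172}{3} + \frac{19321}{3} = \frac{19493}{3}$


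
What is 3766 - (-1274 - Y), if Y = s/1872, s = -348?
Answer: 786211/156 ≈ 5039.8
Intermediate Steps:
Y = -29/156 (Y = -348/1872 = -348*1/1872 = -29/156 ≈ -0.18590)
3766 - (-1274 - Y) = 3766 - (-1274 - 1*(-29/156)) = 3766 - (-1274 + 29/156) = 3766 - 1*(-198715/156) = 3766 + 198715/156 = 786211/156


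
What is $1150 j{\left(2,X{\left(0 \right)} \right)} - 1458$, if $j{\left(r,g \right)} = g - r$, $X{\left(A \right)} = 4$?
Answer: $842$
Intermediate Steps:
$1150 j{\left(2,X{\left(0 \right)} \right)} - 1458 = 1150 \left(4 - 2\right) - 1458 = 1150 \cdot 2 - 1458 = 2300 - 1458 = 842$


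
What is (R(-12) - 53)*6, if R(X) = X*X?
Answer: 546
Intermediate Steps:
R(X) = X**2
(R(-12) - 53)*6 = ((-12)**2 - 53)*6 = (144 - 53)*6 = 91*6 = 546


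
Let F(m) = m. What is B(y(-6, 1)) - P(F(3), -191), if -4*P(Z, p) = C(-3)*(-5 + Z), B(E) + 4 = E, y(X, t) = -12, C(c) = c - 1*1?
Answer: -14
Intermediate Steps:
C(c) = -1 + c (C(c) = c - 1 = -1 + c)
B(E) = -4 + E
P(Z, p) = -5 + Z (P(Z, p) = -(-1 - 3)*(-5 + Z)/4 = -(-1)*(-5 + Z) = -(20 - 4*Z)/4 = -5 + Z)
B(y(-6, 1)) - P(F(3), -191) = (-4 - 12) - (-5 + 3) = -16 - 1*(-2) = -16 + 2 = -14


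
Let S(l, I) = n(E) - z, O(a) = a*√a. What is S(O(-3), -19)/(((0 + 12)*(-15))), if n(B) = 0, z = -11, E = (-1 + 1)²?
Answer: -11/180 ≈ -0.061111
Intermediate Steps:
E = 0 (E = 0² = 0)
O(a) = a^(3/2)
S(l, I) = 11 (S(l, I) = 0 - 1*(-11) = 0 + 11 = 11)
S(O(-3), -19)/(((0 + 12)*(-15))) = 11/(((0 + 12)*(-15))) = 11/((12*(-15))) = 11/(-180) = 11*(-1/180) = -11/180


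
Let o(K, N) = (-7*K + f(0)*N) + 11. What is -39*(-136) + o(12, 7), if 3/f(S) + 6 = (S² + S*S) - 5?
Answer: 57520/11 ≈ 5229.1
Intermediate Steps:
f(S) = 3/(-11 + 2*S²) (f(S) = 3/(-6 + ((S² + S*S) - 5)) = 3/(-6 + ((S² + S²) - 5)) = 3/(-6 + (2*S² - 5)) = 3/(-6 + (-5 + 2*S²)) = 3/(-11 + 2*S²))
o(K, N) = 11 - 7*K - 3*N/11 (o(K, N) = (-7*K + (3/(-11 + 2*0²))*N) + 11 = (-7*K + (3/(-11 + 2*0))*N) + 11 = (-7*K + (3/(-11 + 0))*N) + 11 = (-7*K + (3/(-11))*N) + 11 = (-7*K + (3*(-1/11))*N) + 11 = (-7*K - 3*N/11) + 11 = 11 - 7*K - 3*N/11)
-39*(-136) + o(12, 7) = -39*(-136) + (11 - 7*12 - 3/11*7) = 5304 + (11 - 84 - 21/11) = 5304 - 824/11 = 57520/11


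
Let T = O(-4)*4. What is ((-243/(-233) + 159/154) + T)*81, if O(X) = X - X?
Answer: 6031989/35882 ≈ 168.11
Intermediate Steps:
O(X) = 0
T = 0 (T = 0*4 = 0)
((-243/(-233) + 159/154) + T)*81 = ((-243/(-233) + 159/154) + 0)*81 = ((-243*(-1/233) + 159*(1/154)) + 0)*81 = ((243/233 + 159/154) + 0)*81 = (74469/35882 + 0)*81 = (74469/35882)*81 = 6031989/35882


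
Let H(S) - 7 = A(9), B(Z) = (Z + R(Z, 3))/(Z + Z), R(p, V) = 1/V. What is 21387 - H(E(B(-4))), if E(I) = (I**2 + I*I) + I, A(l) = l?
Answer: 21371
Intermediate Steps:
B(Z) = (1/3 + Z)/(2*Z) (B(Z) = (Z + 1/3)/(Z + Z) = (Z + 1/3)/((2*Z)) = (1/3 + Z)*(1/(2*Z)) = (1/3 + Z)/(2*Z))
E(I) = I + 2*I**2 (E(I) = (I**2 + I**2) + I = 2*I**2 + I = I + 2*I**2)
H(S) = 16 (H(S) = 7 + 9 = 16)
21387 - H(E(B(-4))) = 21387 - 1*16 = 21387 - 16 = 21371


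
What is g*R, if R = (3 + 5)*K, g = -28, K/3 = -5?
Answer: 3360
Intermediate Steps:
K = -15 (K = 3*(-5) = -15)
R = -120 (R = (3 + 5)*(-15) = 8*(-15) = -120)
g*R = -28*(-120) = 3360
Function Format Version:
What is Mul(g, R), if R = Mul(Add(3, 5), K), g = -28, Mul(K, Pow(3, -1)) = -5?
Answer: 3360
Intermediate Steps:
K = -15 (K = Mul(3, -5) = -15)
R = -120 (R = Mul(Add(3, 5), -15) = Mul(8, -15) = -120)
Mul(g, R) = Mul(-28, -120) = 3360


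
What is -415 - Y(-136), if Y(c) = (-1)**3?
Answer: -414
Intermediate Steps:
Y(c) = -1
-415 - Y(-136) = -415 - 1*(-1) = -415 + 1 = -414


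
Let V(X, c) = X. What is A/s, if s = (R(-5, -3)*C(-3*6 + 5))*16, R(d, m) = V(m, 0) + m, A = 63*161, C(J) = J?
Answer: 3381/416 ≈ 8.1274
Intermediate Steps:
A = 10143
R(d, m) = 2*m (R(d, m) = m + m = 2*m)
s = 1248 (s = ((2*(-3))*(-3*6 + 5))*16 = -6*(-18 + 5)*16 = -6*(-13)*16 = 78*16 = 1248)
A/s = 10143/1248 = 10143*(1/1248) = 3381/416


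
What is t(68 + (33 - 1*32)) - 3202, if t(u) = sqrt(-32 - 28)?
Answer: -3202 + 2*I*sqrt(15) ≈ -3202.0 + 7.746*I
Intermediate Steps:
t(u) = 2*I*sqrt(15) (t(u) = sqrt(-60) = 2*I*sqrt(15))
t(68 + (33 - 1*32)) - 3202 = 2*I*sqrt(15) - 3202 = -3202 + 2*I*sqrt(15)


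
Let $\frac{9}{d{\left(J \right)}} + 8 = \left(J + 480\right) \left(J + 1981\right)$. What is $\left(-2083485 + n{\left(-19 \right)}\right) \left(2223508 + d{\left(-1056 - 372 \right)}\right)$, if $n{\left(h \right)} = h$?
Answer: $- \frac{607173962703662132}{131063} \approx -4.6327 \cdot 10^{12}$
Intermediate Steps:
$d{\left(J \right)} = \frac{9}{-8 + \left(480 + J\right) \left(1981 + J\right)}$ ($d{\left(J \right)} = \frac{9}{-8 + \left(J + 480\right) \left(J + 1981\right)} = \frac{9}{-8 + \left(480 + J\right) \left(1981 + J\right)}$)
$\left(-2083485 + n{\left(-19 \right)}\right) \left(2223508 + d{\left(-1056 - 372 \right)}\right) = \left(-2083485 - 19\right) \left(2223508 + \frac{9}{950872 + \left(-1056 - 372\right)^{2} + 2461 \left(-1056 - 372\right)}\right) = - 2083504 \left(2223508 + \frac{9}{950872 + \left(-1428\right)^{2} + 2461 \left(-1428\right)}\right) = - 2083504 \left(2223508 + \frac{9}{950872 + 2039184 - 3514308}\right) = - 2083504 \left(2223508 + \frac{9}{-524252}\right) = - 2083504 \left(2223508 + 9 \left(- \frac{1}{524252}\right)\right) = - 2083504 \left(2223508 - \frac{9}{524252}\right) = \left(-2083504\right) \frac{1165678516007}{524252} = - \frac{607173962703662132}{131063}$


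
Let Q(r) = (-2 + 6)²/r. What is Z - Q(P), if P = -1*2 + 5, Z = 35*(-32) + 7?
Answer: -3355/3 ≈ -1118.3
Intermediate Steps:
Z = -1113 (Z = -1120 + 7 = -1113)
P = 3 (P = -2 + 5 = 3)
Q(r) = 16/r (Q(r) = 4²/r = 16/r)
Z - Q(P) = -1113 - 16/3 = -3355/3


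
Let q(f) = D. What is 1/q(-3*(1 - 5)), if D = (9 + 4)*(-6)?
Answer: -1/78 ≈ -0.012821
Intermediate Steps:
D = -78 (D = 13*(-6) = -78)
q(f) = -78
1/q(-3*(1 - 5)) = 1/(-78) = -1/78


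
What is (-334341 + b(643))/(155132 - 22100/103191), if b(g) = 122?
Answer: -34488392829/16008204112 ≈ -2.1544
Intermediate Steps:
(-334341 + b(643))/(155132 - 22100/103191) = (-334341 + 122)/(155132 - 22100/103191) = -334219/(155132 - 22100*1/103191) = -334219/(155132 - 22100/103191) = -334219/16008204112/103191 = -334219*103191/16008204112 = -34488392829/16008204112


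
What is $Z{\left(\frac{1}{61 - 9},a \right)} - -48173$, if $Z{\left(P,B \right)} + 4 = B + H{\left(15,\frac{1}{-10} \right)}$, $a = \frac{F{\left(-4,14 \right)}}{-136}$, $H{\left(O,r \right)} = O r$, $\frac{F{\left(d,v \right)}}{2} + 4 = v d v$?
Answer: $\frac{1638089}{34} \approx 48179.0$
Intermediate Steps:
$F{\left(d,v \right)} = -8 + 2 d v^{2}$ ($F{\left(d,v \right)} = -8 + 2 v d v = -8 + 2 d v v = -8 + 2 d v^{2}$)
$a = \frac{197}{17}$ ($a = \frac{-8 + 2 \left(-4\right) 14^{2}}{-136} = \left(-8 + 2 \left(-4\right) 196\right) \left(- \frac{1}{136}\right) = \left(-8 - 1568\right) \left(- \frac{1}{136}\right) = \left(-1576\right) \left(- \frac{1}{136}\right) = \frac{197}{17} \approx 11.588$)
$Z{\left(P,B \right)} = - \frac{11}{2} + B$ ($Z{\left(P,B \right)} = -4 + \left(B + \frac{15}{-10}\right) = -4 + \left(B + 15 \left(- \frac{1}{10}\right)\right) = -4 + \left(B - \frac{3}{2}\right) = -4 + \left(- \frac{3}{2} + B\right) = - \frac{11}{2} + B$)
$Z{\left(\frac{1}{61 - 9},a \right)} - -48173 = \left(- \frac{11}{2} + \frac{197}{17}\right) - -48173 = \frac{207}{34} + 48173 = \frac{1638089}{34}$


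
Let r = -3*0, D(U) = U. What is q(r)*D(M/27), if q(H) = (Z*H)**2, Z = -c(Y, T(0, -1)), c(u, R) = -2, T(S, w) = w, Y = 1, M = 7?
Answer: 0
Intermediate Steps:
Z = 2 (Z = -1*(-2) = 2)
r = 0
q(H) = 4*H**2 (q(H) = (2*H)**2 = 4*H**2)
q(r)*D(M/27) = (4*0**2)*(7/27) = (4*0)*(7*(1/27)) = 0*(7/27) = 0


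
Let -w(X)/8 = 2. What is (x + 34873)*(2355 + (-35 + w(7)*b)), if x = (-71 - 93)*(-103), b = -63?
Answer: 172273920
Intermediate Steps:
w(X) = -16 (w(X) = -8*2 = -16)
x = 16892 (x = -164*(-103) = 16892)
(x + 34873)*(2355 + (-35 + w(7)*b)) = (16892 + 34873)*(2355 + (-35 - 16*(-63))) = 51765*(2355 + (-35 + 1008)) = 51765*(2355 + 973) = 51765*3328 = 172273920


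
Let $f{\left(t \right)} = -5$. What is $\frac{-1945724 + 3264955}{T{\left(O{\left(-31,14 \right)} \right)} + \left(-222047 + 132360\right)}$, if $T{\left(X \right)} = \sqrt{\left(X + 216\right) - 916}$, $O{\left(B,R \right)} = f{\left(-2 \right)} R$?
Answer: $- \frac{118317870697}{8043758739} - \frac{1319231 i \sqrt{770}}{8043758739} \approx -14.709 - 0.004551 i$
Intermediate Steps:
$O{\left(B,R \right)} = - 5 R$
$T{\left(X \right)} = \sqrt{-700 + X}$ ($T{\left(X \right)} = \sqrt{\left(216 + X\right) - 916} = \sqrt{-700 + X}$)
$\frac{-1945724 + 3264955}{T{\left(O{\left(-31,14 \right)} \right)} + \left(-222047 + 132360\right)} = \frac{-1945724 + 3264955}{\sqrt{-700 - 70} + \left(-222047 + 132360\right)} = \frac{1319231}{\sqrt{-700 - 70} - 89687} = \frac{1319231}{\sqrt{-770} - 89687} = \frac{1319231}{i \sqrt{770} - 89687} = \frac{1319231}{-89687 + i \sqrt{770}}$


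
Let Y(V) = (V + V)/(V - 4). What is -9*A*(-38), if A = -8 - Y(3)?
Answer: -684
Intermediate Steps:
Y(V) = 2*V/(-4 + V) (Y(V) = (2*V)/(-4 + V) = 2*V/(-4 + V))
A = -2 (A = -8 - 2*3/(-4 + 3) = -8 - 2*3/(-1) = -8 - 2*3*(-1) = -8 - 1*(-6) = -8 + 6 = -2)
-9*A*(-38) = -9*(-2)*(-38) = 18*(-38) = -684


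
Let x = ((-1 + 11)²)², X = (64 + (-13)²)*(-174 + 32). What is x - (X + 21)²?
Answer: -1093284225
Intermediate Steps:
X = -33086 (X = (64 + 169)*(-142) = 233*(-142) = -33086)
x = 10000 (x = (10²)² = 100² = 10000)
x - (X + 21)² = 10000 - (-33086 + 21)² = 10000 - 1*(-33065)² = 10000 - 1*1093294225 = 10000 - 1093294225 = -1093284225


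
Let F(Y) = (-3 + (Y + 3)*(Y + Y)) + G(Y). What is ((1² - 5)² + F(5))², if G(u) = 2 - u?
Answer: 8100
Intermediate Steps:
F(Y) = -1 - Y + 2*Y*(3 + Y) (F(Y) = (-3 + (Y + 3)*(Y + Y)) + (2 - Y) = (-3 + (3 + Y)*(2*Y)) + (2 - Y) = (-3 + 2*Y*(3 + Y)) + (2 - Y) = -1 - Y + 2*Y*(3 + Y))
((1² - 5)² + F(5))² = ((1² - 5)² + (-1 + 2*5² + 5*5))² = ((1 - 5)² + (-1 + 2*25 + 25))² = ((-4)² + (-1 + 50 + 25))² = (16 + 74)² = 90² = 8100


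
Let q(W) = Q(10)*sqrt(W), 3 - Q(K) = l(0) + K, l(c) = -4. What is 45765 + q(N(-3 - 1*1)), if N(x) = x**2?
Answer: 45753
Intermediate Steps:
Q(K) = 7 - K (Q(K) = 3 - (-4 + K) = 3 + (4 - K) = 7 - K)
q(W) = -3*sqrt(W) (q(W) = (7 - 1*10)*sqrt(W) = (7 - 10)*sqrt(W) = -3*sqrt(W))
45765 + q(N(-3 - 1*1)) = 45765 - 3*sqrt((-3 - 1*1)**2) = 45765 - 3*sqrt((-3 - 1)**2) = 45765 - 3*sqrt((-4)**2) = 45765 - 3*sqrt(16) = 45765 - 3*4 = 45765 - 12 = 45753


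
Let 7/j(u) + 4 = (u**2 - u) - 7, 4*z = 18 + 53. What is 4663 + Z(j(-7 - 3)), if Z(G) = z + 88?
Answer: 19075/4 ≈ 4768.8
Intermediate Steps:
z = 71/4 (z = (18 + 53)/4 = (1/4)*71 = 71/4 ≈ 17.750)
j(u) = 7/(-11 + u**2 - u) (j(u) = 7/(-4 + ((u**2 - u) - 7)) = 7/(-4 + (-7 + u**2 - u)) = 7/(-11 + u**2 - u))
Z(G) = 423/4 (Z(G) = 71/4 + 88 = 423/4)
4663 + Z(j(-7 - 3)) = 4663 + 423/4 = 19075/4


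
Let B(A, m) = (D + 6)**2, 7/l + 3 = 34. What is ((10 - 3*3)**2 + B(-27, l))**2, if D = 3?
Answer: 6724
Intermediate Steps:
l = 7/31 (l = 7/(-3 + 34) = 7/31 ≈ 0.22581)
B(A, m) = 81 (B(A, m) = (3 + 6)**2 = 9**2 = 81)
((10 - 3*3)**2 + B(-27, l))**2 = ((10 - 3*3)**2 + 81)**2 = ((10 - 9)**2 + 81)**2 = (1**2 + 81)**2 = (1 + 81)**2 = 82**2 = 6724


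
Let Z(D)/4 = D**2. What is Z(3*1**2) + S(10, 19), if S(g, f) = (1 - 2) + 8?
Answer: 43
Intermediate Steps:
S(g, f) = 7 (S(g, f) = -1 + 8 = 7)
Z(D) = 4*D**2
Z(3*1**2) + S(10, 19) = 4*(3*1**2)**2 + 7 = 4*(3*1)**2 + 7 = 4*3**2 + 7 = 4*9 + 7 = 36 + 7 = 43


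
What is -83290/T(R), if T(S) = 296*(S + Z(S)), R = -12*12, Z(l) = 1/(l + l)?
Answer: 2998440/1534501 ≈ 1.9540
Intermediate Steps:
Z(l) = 1/(2*l)
R = -144
T(S) = 148/S + 296*S (T(S) = 296*(S + 1/(2*S)) = 148/S + 296*S)
-83290/T(R) = -83290/(148/(-144) + 296*(-144)) = -83290/(148*(-1/144) - 42624) = -83290/(-37/36 - 42624) = -83290/(-1534501/36) = -83290*(-36/1534501) = 2998440/1534501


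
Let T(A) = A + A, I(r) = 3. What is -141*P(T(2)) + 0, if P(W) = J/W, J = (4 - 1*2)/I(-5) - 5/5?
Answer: 47/4 ≈ 11.750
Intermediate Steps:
J = -1/3 (J = (4 - 1*2)/3 - 5/5 = (4 - 2)*(1/3) - 5*1/5 = 2*(1/3) - 1 = 2/3 - 1 = -1/3 ≈ -0.33333)
T(A) = 2*A
P(W) = -1/(3*W)
-141*P(T(2)) + 0 = -(-47)/(2*2) + 0 = -(-47)/4 + 0 = -141*(-1/12) + 0 = 47/4 + 0 = 47/4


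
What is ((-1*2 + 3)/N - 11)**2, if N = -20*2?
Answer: 194481/1600 ≈ 121.55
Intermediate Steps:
N = -40
((-1*2 + 3)/N - 11)**2 = ((-1*2 + 3)/(-40) - 11)**2 = ((-2 + 3)*(-1/40) - 11)**2 = (1*(-1/40) - 11)**2 = (-1/40 - 11)**2 = (-441/40)**2 = 194481/1600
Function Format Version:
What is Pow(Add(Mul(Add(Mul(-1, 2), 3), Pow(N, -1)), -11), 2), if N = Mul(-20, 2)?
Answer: Rational(194481, 1600) ≈ 121.55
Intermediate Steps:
N = -40
Pow(Add(Mul(Add(Mul(-1, 2), 3), Pow(N, -1)), -11), 2) = Pow(Add(Mul(Add(Mul(-1, 2), 3), Pow(-40, -1)), -11), 2) = Pow(Add(Mul(Add(-2, 3), Rational(-1, 40)), -11), 2) = Pow(Add(Mul(1, Rational(-1, 40)), -11), 2) = Pow(Add(Rational(-1, 40), -11), 2) = Pow(Rational(-441, 40), 2) = Rational(194481, 1600)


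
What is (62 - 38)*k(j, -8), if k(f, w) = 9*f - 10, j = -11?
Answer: -2616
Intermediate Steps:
k(f, w) = -10 + 9*f
(62 - 38)*k(j, -8) = (62 - 38)*(-10 + 9*(-11)) = 24*(-10 - 99) = 24*(-109) = -2616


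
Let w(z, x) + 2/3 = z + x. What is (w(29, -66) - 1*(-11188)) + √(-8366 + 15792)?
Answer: 33451/3 + √7426 ≈ 11237.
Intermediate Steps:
w(z, x) = -⅔ + x + z (w(z, x) = -⅔ + (z + x) = -⅔ + (x + z) = -⅔ + x + z)
(w(29, -66) - 1*(-11188)) + √(-8366 + 15792) = ((-⅔ - 66 + 29) - 1*(-11188)) + √(-8366 + 15792) = (-113/3 + 11188) + √7426 = 33451/3 + √7426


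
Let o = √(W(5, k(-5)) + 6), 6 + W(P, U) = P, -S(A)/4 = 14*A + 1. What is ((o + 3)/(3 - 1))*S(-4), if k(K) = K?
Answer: 330 + 110*√5 ≈ 575.97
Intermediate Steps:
S(A) = -4 - 56*A (S(A) = -4*(14*A + 1) = -4*(1 + 14*A) = -4 - 56*A)
W(P, U) = -6 + P
o = √5 (o = √((-6 + 5) + 6) = √(-1 + 6) = √5 ≈ 2.2361)
((o + 3)/(3 - 1))*S(-4) = ((√5 + 3)/(3 - 1))*(-4 - 56*(-4)) = ((3 + √5)/2)*(-4 + 224) = ((3 + √5)*(½))*220 = (3/2 + √5/2)*220 = 330 + 110*√5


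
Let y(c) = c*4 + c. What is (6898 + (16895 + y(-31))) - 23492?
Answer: 146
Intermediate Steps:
y(c) = 5*c (y(c) = 4*c + c = 5*c)
(6898 + (16895 + y(-31))) - 23492 = (6898 + (16895 + 5*(-31))) - 23492 = (6898 + (16895 - 155)) - 23492 = (6898 + 16740) - 23492 = 23638 - 23492 = 146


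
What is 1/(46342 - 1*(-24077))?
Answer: 1/70419 ≈ 1.4201e-5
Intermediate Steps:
1/(46342 - 1*(-24077)) = 1/(46342 + 24077) = 1/70419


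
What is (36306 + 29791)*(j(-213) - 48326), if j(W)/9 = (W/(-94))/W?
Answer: -300255735341/94 ≈ -3.1942e+9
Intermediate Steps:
j(W) = -9/94 (j(W) = 9*((W/(-94))/W) = 9*((W*(-1/94))/W) = 9*((-W/94)/W) = 9*(-1/94) = -9/94)
(36306 + 29791)*(j(-213) - 48326) = (36306 + 29791)*(-9/94 - 48326) = 66097*(-4542653/94) = -300255735341/94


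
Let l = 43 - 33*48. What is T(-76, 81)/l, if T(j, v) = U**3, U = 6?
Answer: -216/1541 ≈ -0.14017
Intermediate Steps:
l = -1541 (l = 43 - 1584 = -1541)
T(j, v) = 216 (T(j, v) = 6**3 = 216)
T(-76, 81)/l = 216/(-1541) = 216*(-1/1541) = -216/1541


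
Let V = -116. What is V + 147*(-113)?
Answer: -16727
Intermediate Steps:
V + 147*(-113) = -116 + 147*(-113) = -116 - 16611 = -16727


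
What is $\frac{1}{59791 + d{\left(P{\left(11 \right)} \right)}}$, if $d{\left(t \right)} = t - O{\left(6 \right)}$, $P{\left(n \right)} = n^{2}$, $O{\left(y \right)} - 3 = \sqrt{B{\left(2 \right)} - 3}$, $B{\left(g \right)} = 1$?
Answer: $\frac{59909}{3589088283} + \frac{i \sqrt{2}}{3589088283} \approx 1.6692 \cdot 10^{-5} + 3.9403 \cdot 10^{-10} i$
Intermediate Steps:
$O{\left(y \right)} = 3 + i \sqrt{2}$ ($O{\left(y \right)} = 3 + \sqrt{1 - 3} = 3 + \sqrt{-2} = 3 + i \sqrt{2}$)
$d{\left(t \right)} = -3 + t - i \sqrt{2}$ ($d{\left(t \right)} = t - \left(3 + i \sqrt{2}\right) = -3 + t - i \sqrt{2}$)
$\frac{1}{59791 + d{\left(P{\left(11 \right)} \right)}} = \frac{1}{59791 - \left(3 - 121 + i \sqrt{2}\right)} = \frac{1}{59791 - \left(-118 + i \sqrt{2}\right)} = \frac{1}{59791 + \left(118 - i \sqrt{2}\right)} = \frac{1}{59909 - i \sqrt{2}}$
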